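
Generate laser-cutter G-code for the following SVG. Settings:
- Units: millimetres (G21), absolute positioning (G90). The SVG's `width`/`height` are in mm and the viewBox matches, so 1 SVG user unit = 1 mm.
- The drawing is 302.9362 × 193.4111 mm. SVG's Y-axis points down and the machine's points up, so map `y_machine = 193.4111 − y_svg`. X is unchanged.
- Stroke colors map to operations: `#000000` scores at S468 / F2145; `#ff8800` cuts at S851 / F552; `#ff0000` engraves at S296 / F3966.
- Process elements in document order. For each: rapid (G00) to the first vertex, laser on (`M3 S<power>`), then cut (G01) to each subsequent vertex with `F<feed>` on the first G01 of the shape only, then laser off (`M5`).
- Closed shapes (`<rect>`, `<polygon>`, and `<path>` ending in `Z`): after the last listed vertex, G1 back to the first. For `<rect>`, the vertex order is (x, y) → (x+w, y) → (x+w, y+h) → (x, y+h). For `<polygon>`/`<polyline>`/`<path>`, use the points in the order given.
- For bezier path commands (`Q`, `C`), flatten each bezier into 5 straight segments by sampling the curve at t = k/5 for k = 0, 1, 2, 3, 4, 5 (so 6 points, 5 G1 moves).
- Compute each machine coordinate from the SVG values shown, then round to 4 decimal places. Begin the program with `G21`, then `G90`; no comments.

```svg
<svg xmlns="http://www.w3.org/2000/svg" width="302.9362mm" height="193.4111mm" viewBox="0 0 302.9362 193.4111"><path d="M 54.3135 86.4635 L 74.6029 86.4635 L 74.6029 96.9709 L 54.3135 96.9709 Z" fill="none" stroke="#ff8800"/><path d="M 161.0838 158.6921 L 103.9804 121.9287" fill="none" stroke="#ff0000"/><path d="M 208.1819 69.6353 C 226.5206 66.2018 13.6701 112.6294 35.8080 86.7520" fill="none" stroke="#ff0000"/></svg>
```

Since the viewBox matches the mm dimensions, user units are millimetres directly. The only transform is the Y-flip y_m = 193.4111 − y_svg.

Shape 1 is a rectangle drawn with `<path>`. Its stroke #ff8800 means cut at S851, F552. After flipping Y the toolpath is (54.3135,106.9476) → (74.6029,106.9476) → (74.6029,96.4402) → (54.3135,96.4402) → (54.3135,106.9476), returning to the start.

Shape 2 is a line segment drawn with `<path>`. Its stroke #ff0000 means engrave at S296, F3966. After flipping Y the toolpath is (161.0838,34.7190) → (103.9804,71.4824).

Shape 3 is a cubic bezier drawn with `<path>`. Its stroke #ff0000 means engrave at S296, F3966. After flipping Y the toolpath is (208.1819,123.7758) → (195.1718,120.8299) → (149.0529,111.7813) → (92.2016,102.4940) → (46.9944,98.8319) → (35.8080,106.6591).

G21
G90
G00 X54.3135 Y106.9476
M3 S851
G01 X74.6029 Y106.9476 F552
G01 X74.6029 Y96.4402
G01 X54.3135 Y96.4402
G01 X54.3135 Y106.9476
M5
G00 X161.0838 Y34.7190
M3 S296
G01 X103.9804 Y71.4824 F3966
M5
G00 X208.1819 Y123.7758
M3 S296
G01 X195.1718 Y120.8299 F3966
G01 X149.0529 Y111.7813
G01 X92.2016 Y102.4940
G01 X46.9944 Y98.8319
G01 X35.8080 Y106.6591
M5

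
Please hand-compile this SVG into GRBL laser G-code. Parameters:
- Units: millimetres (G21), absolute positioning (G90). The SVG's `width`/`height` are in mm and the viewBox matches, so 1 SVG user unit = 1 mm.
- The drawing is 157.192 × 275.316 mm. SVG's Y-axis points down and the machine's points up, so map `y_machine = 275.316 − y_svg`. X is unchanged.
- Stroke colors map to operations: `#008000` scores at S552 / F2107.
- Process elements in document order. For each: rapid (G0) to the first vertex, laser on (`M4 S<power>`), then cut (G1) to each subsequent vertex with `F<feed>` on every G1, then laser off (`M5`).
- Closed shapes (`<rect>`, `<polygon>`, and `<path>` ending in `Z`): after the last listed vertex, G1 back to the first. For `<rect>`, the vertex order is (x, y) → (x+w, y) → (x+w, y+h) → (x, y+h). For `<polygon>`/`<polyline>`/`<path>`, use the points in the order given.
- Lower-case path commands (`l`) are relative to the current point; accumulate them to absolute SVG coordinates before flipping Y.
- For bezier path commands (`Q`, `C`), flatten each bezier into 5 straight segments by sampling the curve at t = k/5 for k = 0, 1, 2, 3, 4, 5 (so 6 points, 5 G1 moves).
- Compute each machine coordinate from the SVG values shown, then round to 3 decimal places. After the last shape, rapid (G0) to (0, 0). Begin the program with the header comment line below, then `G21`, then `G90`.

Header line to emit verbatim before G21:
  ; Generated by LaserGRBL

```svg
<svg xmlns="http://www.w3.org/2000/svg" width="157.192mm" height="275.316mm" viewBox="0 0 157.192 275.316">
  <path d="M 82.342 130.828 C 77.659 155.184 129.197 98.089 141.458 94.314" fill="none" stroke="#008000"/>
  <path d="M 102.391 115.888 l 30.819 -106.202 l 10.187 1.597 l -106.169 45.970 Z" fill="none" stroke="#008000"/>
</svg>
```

1 u = 1 mm; y_m = 275.316 − y.

[1] `<path>` cubic bezier, #008000→score S552 F2107: (82.342,144.488) → (85.515,138.570) → (97.597,145.732) → (114.004,159.504) → (130.152,173.417) → (141.458,181.002)

[2] `<path>` closed polygon, #008000→score S552 F2107: (102.391,159.428) → (133.210,265.630) → (143.397,264.033) → (37.228,218.063) → (102.391,159.428) (closed)

; Generated by LaserGRBL
G21
G90
G0 X82.342 Y144.488
M4 S552
G1 X85.515 Y138.570 F2107
G1 X97.597 Y145.732 F2107
G1 X114.004 Y159.504 F2107
G1 X130.152 Y173.417 F2107
G1 X141.458 Y181.002 F2107
M5
G0 X102.391 Y159.428
M4 S552
G1 X133.210 Y265.630 F2107
G1 X143.397 Y264.033 F2107
G1 X37.228 Y218.063 F2107
G1 X102.391 Y159.428 F2107
M5
G0 X0.000 Y0.000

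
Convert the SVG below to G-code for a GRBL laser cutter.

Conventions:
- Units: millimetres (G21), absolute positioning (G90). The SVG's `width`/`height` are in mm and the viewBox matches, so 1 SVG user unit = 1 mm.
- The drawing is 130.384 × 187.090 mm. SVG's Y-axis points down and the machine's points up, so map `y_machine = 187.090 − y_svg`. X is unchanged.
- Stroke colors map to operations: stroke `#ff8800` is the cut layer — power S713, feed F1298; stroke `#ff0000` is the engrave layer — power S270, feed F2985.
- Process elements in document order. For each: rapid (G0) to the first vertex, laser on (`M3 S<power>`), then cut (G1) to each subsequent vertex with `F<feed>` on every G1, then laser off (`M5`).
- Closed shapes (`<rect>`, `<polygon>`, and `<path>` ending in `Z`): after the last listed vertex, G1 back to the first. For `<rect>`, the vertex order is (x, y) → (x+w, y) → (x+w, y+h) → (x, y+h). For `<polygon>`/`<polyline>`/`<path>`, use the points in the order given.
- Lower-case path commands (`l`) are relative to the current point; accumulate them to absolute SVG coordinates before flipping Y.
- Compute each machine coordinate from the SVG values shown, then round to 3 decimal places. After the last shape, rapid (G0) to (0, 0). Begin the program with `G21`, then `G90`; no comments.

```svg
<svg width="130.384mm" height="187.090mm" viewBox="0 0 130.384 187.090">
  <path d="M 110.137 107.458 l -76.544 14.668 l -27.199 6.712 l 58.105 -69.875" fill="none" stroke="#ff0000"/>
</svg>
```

1 u = 1 mm; y_m = 187.090 − y.

[1] `<path>` open polyline, #ff0000→engrave S270 F2985: (110.137,79.632) → (33.593,64.964) → (6.394,58.252) → (64.499,128.127)

G21
G90
G0 X110.137 Y79.632
M3 S270
G1 X33.593 Y64.964 F2985
G1 X6.394 Y58.252 F2985
G1 X64.499 Y128.127 F2985
M5
G0 X0.000 Y0.000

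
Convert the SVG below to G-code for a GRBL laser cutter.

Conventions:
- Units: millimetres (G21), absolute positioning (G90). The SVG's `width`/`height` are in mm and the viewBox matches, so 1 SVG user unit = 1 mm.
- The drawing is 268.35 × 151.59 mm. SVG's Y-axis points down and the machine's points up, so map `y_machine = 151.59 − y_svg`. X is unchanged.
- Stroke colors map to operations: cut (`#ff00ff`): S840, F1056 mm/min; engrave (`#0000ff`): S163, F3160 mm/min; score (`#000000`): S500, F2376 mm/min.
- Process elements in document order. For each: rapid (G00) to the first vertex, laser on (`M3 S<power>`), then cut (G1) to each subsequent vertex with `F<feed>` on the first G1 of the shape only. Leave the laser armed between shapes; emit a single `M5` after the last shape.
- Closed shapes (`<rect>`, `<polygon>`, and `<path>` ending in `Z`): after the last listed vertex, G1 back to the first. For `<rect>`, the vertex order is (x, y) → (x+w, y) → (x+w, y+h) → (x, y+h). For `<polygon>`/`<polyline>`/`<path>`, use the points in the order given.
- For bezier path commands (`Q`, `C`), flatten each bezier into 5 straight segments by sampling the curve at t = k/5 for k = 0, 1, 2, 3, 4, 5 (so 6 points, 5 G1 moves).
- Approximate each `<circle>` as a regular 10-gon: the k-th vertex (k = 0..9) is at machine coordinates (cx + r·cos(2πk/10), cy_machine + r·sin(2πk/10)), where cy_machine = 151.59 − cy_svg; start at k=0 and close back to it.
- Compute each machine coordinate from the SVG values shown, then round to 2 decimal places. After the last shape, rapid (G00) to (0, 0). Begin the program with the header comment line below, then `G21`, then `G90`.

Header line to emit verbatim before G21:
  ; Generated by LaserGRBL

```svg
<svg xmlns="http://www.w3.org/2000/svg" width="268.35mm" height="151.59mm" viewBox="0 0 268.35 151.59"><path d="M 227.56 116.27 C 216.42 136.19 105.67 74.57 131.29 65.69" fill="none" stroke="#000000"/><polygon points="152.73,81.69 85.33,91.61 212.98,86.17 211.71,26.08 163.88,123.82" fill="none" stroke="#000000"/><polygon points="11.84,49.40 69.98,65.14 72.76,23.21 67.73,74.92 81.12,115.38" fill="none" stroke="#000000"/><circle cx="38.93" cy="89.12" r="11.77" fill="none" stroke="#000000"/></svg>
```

; Generated by LaserGRBL
G21
G90
G00 X227.56 Y35.32
M3 S500
G1 X210.81 Y32.08 F2376
G1 X181.48 Y41.96
G1 X150.90 Y58.52
G1 X130.39 Y75.32
G1 X131.29 Y85.90
G00 X152.73 Y69.90
M3 S500
G1 X85.33 Y59.98 F2376
G1 X212.98 Y65.42
G1 X211.71 Y125.51
G1 X163.88 Y27.77
G1 X152.73 Y69.90
G00 X11.84 Y102.19
M3 S500
G1 X69.98 Y86.45 F2376
G1 X72.76 Y128.38
G1 X67.73 Y76.67
G1 X81.12 Y36.21
G1 X11.84 Y102.19
G00 X50.70 Y62.47
M3 S500
G1 X48.45 Y69.39 F2376
G1 X42.57 Y73.66
G1 X35.29 Y73.66
G1 X29.41 Y69.39
G1 X27.16 Y62.47
G1 X29.41 Y55.55
G1 X35.29 Y51.28
G1 X42.57 Y51.28
G1 X48.45 Y55.55
G1 X50.70 Y62.47
M5
G00 X0.00 Y0.00

viewBox `0 0 268.35 151.59` with mm width/height → 1 unit = 1 mm. Flip: y_m = 151.59 − y_svg.

**Shape 1** — `<path>` cubic bezier, stroke `#000000` → score (S500, F2376). Control points (SVG): P0=(227.56,116.27), P1=(216.42,136.19), P2=(105.67,74.57), P3=(131.29,65.69); sampled at t=k/5. Machine vertices: (227.56,35.32) → (210.81,32.08) → (181.48,41.96) → (150.90,58.52) → (130.39,75.32) → (131.29,85.90). Open path.

**Shape 2** — `<polygon>` closed polygon, stroke `#000000` → score (S500, F2376). Machine vertices: (152.73,69.90) → (85.33,59.98) → (212.98,65.42) → (211.71,125.51) → (163.88,27.77) → (152.73,69.90). Closed: final G1 returns to the first vertex.

**Shape 3** — `<polygon>` closed polygon, stroke `#000000` → score (S500, F2376). Machine vertices: (11.84,102.19) → (69.98,86.45) → (72.76,128.38) → (67.73,76.67) → (81.12,36.21) → (11.84,102.19). Closed: final G1 returns to the first vertex.

**Shape 4** — `<circle>` circle, stroke `#000000` → score (S500, F2376). Machine vertices: (50.70,62.47) → (48.45,69.39) → (42.57,73.66) → (35.29,73.66) → (29.41,69.39) → (27.16,62.47) → (29.41,55.55) → (35.29,51.28) → (42.57,51.28) → (48.45,55.55) → (50.70,62.47). Closed: final G1 returns to the first vertex.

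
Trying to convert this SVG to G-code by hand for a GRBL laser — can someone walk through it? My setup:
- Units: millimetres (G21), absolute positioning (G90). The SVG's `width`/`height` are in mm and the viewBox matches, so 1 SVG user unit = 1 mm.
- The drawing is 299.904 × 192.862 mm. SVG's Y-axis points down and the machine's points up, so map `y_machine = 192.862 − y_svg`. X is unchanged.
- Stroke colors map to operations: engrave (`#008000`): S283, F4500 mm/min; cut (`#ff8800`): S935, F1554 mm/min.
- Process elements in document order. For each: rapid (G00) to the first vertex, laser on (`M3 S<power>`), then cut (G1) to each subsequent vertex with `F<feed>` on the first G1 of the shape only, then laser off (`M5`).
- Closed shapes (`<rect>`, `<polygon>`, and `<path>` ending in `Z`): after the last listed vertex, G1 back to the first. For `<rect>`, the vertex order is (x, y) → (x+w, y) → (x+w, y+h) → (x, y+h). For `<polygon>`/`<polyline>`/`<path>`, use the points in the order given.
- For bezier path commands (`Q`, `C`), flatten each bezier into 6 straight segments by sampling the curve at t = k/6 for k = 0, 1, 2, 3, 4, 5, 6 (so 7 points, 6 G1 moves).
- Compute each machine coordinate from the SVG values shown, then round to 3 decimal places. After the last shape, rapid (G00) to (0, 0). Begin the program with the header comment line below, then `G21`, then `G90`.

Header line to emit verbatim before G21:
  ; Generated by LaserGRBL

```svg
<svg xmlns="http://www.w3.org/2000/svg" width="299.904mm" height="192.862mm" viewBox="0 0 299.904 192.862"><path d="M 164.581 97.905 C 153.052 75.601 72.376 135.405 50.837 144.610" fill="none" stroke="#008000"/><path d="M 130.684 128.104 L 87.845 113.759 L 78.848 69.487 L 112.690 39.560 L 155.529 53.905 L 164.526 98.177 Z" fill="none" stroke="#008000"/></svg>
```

1 u = 1 mm; y_m = 192.862 − y.

[1] `<path>` cubic bezier, #008000→engrave S283 F4500: (164.581,94.957) → (153.648,99.881) → (134.754,94.807) → (111.463,83.420) → (87.337,69.408) → (65.941,56.457) → (50.837,48.252)

[2] `<path>` regular polygon, #008000→engrave S283 F4500: (130.684,64.758) → (87.845,79.103) → (78.848,123.375) → (112.690,153.302) → (155.529,138.957) → (164.526,94.685) → (130.684,64.758) (closed)

; Generated by LaserGRBL
G21
G90
G00 X164.581 Y94.957
M3 S283
G1 X153.648 Y99.881 F4500
G1 X134.754 Y94.807
G1 X111.463 Y83.420
G1 X87.337 Y69.408
G1 X65.941 Y56.457
G1 X50.837 Y48.252
M5
G00 X130.684 Y64.758
M3 S283
G1 X87.845 Y79.103 F4500
G1 X78.848 Y123.375
G1 X112.690 Y153.302
G1 X155.529 Y138.957
G1 X164.526 Y94.685
G1 X130.684 Y64.758
M5
G00 X0.000 Y0.000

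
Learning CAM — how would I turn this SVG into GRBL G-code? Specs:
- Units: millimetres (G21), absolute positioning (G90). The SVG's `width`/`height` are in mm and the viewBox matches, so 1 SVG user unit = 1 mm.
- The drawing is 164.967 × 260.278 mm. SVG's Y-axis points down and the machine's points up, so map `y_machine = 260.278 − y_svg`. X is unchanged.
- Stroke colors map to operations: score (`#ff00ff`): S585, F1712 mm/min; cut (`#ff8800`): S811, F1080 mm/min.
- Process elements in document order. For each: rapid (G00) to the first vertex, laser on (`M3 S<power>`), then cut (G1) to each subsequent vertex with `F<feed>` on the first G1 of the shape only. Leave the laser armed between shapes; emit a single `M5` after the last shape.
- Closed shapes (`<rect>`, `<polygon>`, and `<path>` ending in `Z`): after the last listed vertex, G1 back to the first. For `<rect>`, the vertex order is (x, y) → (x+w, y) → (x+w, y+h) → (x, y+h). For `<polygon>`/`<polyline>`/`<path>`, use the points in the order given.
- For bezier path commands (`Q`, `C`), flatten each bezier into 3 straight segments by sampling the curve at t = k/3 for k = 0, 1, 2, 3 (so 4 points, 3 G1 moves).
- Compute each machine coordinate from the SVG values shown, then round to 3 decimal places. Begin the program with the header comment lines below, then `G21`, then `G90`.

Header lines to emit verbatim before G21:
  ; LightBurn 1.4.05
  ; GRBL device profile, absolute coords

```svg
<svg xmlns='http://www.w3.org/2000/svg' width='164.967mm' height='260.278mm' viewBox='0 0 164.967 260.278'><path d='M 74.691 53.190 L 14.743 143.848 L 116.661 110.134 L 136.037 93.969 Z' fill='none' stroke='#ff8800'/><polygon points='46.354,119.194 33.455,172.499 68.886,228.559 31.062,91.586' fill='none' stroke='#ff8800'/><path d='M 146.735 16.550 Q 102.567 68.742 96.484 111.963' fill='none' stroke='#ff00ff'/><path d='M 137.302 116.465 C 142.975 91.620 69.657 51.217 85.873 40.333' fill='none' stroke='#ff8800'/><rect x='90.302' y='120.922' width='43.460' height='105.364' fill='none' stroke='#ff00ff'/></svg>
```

; LightBurn 1.4.05
; GRBL device profile, absolute coords
G21
G90
G00 X74.691 Y207.088
M3 S811
G1 X14.743 Y116.430 F1080
G1 X116.661 Y150.144
G1 X136.037 Y166.309
G1 X74.691 Y207.088
G00 X46.354 Y141.084
M3 S811
G1 X33.455 Y87.779 F1080
G1 X68.886 Y31.719
G1 X31.062 Y168.692
G1 X46.354 Y141.084
G00 X146.735 Y243.728
M3 S585
G1 X121.521 Y209.930 F1712
G1 X104.771 Y178.126
G1 X96.484 Y148.315
G00 X137.302 Y143.813
M3 S811
G1 X122.886 Y172.174 F1080
G1 X93.260 Y200.891
G1 X85.873 Y219.945
G00 X90.302 Y139.356
M3 S585
G1 X133.762 Y139.356 F1712
G1 X133.762 Y33.992
G1 X90.302 Y33.992
G1 X90.302 Y139.356
M5

Since the viewBox matches the mm dimensions, user units are millimetres directly. The only transform is the Y-flip y_m = 260.278 − y_svg.

Shape 1 is a closed polygon drawn with `<path>`. Its stroke #ff8800 means cut at S811, F1080. After flipping Y the toolpath is (74.691,207.088) → (14.743,116.430) → (116.661,150.144) → (136.037,166.309) → (74.691,207.088), returning to the start.

Shape 2 is a closed polygon drawn with `<polygon>`. Its stroke #ff8800 means cut at S811, F1080. After flipping Y the toolpath is (46.354,141.084) → (33.455,87.779) → (68.886,31.719) → (31.062,168.692) → (46.354,141.084), returning to the start.

Shape 3 is a quadratic bezier drawn with `<path>`. Its stroke #ff00ff means score at S585, F1712. After flipping Y the toolpath is (146.735,243.728) → (121.521,209.930) → (104.771,178.126) → (96.484,148.315).

Shape 4 is a cubic bezier drawn with `<path>`. Its stroke #ff8800 means cut at S811, F1080. After flipping Y the toolpath is (137.302,143.813) → (122.886,172.174) → (93.260,200.891) → (85.873,219.945).

Shape 5 is a rectangle drawn with `<rect>`. Its stroke #ff00ff means score at S585, F1712. After flipping Y the toolpath is (90.302,139.356) → (133.762,139.356) → (133.762,33.992) → (90.302,33.992) → (90.302,139.356), returning to the start.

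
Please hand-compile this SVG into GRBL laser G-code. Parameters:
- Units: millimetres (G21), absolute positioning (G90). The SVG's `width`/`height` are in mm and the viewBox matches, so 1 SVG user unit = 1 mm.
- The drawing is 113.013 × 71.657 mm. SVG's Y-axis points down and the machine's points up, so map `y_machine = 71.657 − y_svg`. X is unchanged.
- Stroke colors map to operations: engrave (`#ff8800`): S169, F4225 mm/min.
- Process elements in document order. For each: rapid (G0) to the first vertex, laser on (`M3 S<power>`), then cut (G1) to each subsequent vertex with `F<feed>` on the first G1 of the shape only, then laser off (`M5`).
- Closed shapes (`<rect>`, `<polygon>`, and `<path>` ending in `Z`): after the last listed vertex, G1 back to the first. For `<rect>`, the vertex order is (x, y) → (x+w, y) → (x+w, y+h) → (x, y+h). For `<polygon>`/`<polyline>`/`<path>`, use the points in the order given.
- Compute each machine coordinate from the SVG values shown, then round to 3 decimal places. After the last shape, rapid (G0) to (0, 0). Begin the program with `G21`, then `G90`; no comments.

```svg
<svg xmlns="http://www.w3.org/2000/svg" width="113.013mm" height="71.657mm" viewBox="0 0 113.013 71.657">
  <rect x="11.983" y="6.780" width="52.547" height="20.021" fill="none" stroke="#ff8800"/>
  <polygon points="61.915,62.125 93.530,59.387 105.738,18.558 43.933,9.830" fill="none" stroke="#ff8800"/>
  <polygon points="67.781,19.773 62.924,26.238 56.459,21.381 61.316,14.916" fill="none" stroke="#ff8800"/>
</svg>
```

G21
G90
G0 X11.983 Y64.877
M3 S169
G1 X64.530 Y64.877 F4225
G1 X64.530 Y44.856
G1 X11.983 Y44.856
G1 X11.983 Y64.877
M5
G0 X61.915 Y9.532
M3 S169
G1 X93.530 Y12.270 F4225
G1 X105.738 Y53.099
G1 X43.933 Y61.827
G1 X61.915 Y9.532
M5
G0 X67.781 Y51.884
M3 S169
G1 X62.924 Y45.419 F4225
G1 X56.459 Y50.276
G1 X61.316 Y56.741
G1 X67.781 Y51.884
M5
G0 X0.000 Y0.000

Since the viewBox matches the mm dimensions, user units are millimetres directly. The only transform is the Y-flip y_m = 71.657 − y_svg.

Shape 1 is a rectangle drawn with `<rect>`. Its stroke #ff8800 means engrave at S169, F4225. After flipping Y the toolpath is (11.983,64.877) → (64.530,64.877) → (64.530,44.856) → (11.983,44.856) → (11.983,64.877), returning to the start.

Shape 2 is a closed polygon drawn with `<polygon>`. Its stroke #ff8800 means engrave at S169, F4225. After flipping Y the toolpath is (61.915,9.532) → (93.530,12.270) → (105.738,53.099) → (43.933,61.827) → (61.915,9.532), returning to the start.

Shape 3 is a regular polygon drawn with `<polygon>`. Its stroke #ff8800 means engrave at S169, F4225. After flipping Y the toolpath is (67.781,51.884) → (62.924,45.419) → (56.459,50.276) → (61.316,56.741) → (67.781,51.884), returning to the start.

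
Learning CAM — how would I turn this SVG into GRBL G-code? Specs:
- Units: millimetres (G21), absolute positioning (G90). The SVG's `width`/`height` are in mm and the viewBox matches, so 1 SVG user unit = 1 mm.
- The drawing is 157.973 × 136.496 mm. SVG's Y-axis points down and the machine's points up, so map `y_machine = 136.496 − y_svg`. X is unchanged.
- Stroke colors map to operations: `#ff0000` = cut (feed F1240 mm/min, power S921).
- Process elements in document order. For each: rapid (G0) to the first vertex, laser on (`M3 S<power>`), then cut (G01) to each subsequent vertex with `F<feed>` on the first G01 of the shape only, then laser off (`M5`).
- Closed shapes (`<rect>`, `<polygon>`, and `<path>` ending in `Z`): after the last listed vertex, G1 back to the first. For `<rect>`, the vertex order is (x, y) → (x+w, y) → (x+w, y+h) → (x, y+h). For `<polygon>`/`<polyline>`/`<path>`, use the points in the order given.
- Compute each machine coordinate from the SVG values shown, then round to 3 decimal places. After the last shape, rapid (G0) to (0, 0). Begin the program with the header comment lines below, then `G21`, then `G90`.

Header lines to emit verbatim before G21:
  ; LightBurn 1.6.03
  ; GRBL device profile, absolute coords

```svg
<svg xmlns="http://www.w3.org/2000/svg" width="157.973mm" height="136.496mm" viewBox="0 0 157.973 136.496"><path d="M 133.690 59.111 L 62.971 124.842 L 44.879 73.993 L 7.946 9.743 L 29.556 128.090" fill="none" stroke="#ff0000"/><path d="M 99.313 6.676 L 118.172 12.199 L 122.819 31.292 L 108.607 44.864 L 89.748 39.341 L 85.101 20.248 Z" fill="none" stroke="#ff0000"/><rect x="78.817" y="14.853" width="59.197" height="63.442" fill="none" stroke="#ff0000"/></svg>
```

; LightBurn 1.6.03
; GRBL device profile, absolute coords
G21
G90
G0 X133.690 Y77.385
M3 S921
G01 X62.971 Y11.654 F1240
G01 X44.879 Y62.503
G01 X7.946 Y126.753
G01 X29.556 Y8.406
M5
G0 X99.313 Y129.820
M3 S921
G01 X118.172 Y124.297 F1240
G01 X122.819 Y105.204
G01 X108.607 Y91.632
G01 X89.748 Y97.155
G01 X85.101 Y116.248
G01 X99.313 Y129.820
M5
G0 X78.817 Y121.643
M3 S921
G01 X138.014 Y121.643 F1240
G01 X138.014 Y58.201
G01 X78.817 Y58.201
G01 X78.817 Y121.643
M5
G0 X0.000 Y0.000

viewBox `0 0 157.973 136.496` with mm width/height → 1 unit = 1 mm. Flip: y_m = 136.496 − y_svg.

**Shape 1** — `<path>` open polyline, stroke `#ff0000` → cut (S921, F1240). Machine vertices: (133.690,77.385) → (62.971,11.654) → (44.879,62.503) → (7.946,126.753) → (29.556,8.406). Open path.

**Shape 2** — `<path>` regular polygon, stroke `#ff0000` → cut (S921, F1240). Machine vertices: (99.313,129.820) → (118.172,124.297) → (122.819,105.204) → (108.607,91.632) → (89.748,97.155) → (85.101,116.248) → (99.313,129.820). Closed: final G1 returns to the first vertex.

**Shape 3** — `<rect>` rectangle, stroke `#ff0000` → cut (S921, F1240). Machine vertices: (78.817,121.643) → (138.014,121.643) → (138.014,58.201) → (78.817,58.201) → (78.817,121.643). Closed: final G1 returns to the first vertex.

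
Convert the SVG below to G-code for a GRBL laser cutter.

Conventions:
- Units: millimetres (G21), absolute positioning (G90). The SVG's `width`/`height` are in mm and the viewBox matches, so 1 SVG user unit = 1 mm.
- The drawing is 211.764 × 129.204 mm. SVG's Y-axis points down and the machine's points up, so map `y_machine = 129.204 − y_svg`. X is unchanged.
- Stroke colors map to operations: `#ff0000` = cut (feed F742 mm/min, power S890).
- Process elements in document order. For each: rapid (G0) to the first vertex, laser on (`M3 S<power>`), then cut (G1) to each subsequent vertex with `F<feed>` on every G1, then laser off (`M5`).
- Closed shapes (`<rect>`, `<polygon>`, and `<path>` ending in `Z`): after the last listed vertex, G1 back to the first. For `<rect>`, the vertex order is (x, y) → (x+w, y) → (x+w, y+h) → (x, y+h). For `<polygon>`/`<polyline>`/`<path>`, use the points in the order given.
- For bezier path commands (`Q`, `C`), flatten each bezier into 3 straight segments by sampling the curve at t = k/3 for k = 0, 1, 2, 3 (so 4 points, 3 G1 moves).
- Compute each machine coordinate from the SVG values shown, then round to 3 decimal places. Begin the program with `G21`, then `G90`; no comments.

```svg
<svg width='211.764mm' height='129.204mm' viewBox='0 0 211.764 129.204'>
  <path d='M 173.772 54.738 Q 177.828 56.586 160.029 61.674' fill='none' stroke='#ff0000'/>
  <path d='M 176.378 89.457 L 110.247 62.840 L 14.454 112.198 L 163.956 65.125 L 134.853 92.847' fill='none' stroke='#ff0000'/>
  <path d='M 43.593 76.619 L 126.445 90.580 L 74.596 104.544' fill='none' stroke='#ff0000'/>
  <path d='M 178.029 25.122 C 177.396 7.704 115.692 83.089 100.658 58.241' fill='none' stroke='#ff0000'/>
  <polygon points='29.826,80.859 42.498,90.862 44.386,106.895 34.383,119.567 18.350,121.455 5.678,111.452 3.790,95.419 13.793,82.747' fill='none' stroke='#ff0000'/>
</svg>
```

G21
G90
G0 X173.772 Y74.466
M3 S890
G1 X174.048 Y72.874 F742
G1 X169.467 Y70.562 F742
G1 X160.029 Y67.530 F742
M5
G0 X176.378 Y39.747
M3 S890
G1 X110.247 Y66.364 F742
G1 X14.454 Y17.006 F742
G1 X163.956 Y64.079 F742
G1 X134.853 Y36.357 F742
M5
G0 X43.593 Y52.585
M3 S890
G1 X126.445 Y38.624 F742
G1 X74.596 Y24.660 F742
M5
G0 X178.029 Y104.082
M3 S890
G1 X161.029 Y97.715 F742
G1 X127.258 Y72.377 F742
G1 X100.658 Y70.963 F742
M5
G0 X29.826 Y48.345
M3 S890
G1 X42.498 Y38.342 F742
G1 X44.386 Y22.309 F742
G1 X34.383 Y9.637 F742
G1 X18.350 Y7.749 F742
G1 X5.678 Y17.752 F742
G1 X3.790 Y33.785 F742
G1 X13.793 Y46.457 F742
G1 X29.826 Y48.345 F742
M5

viewBox `0 0 211.764 129.204` with mm width/height → 1 unit = 1 mm. Flip: y_m = 129.204 − y_svg.

**Shape 1** — `<path>` quadratic bezier, stroke `#ff0000` → cut (S890, F742). Control points (SVG): P0=(173.772,54.738), P1=(177.828,56.586), P2=(160.029,61.674); sampled at t=k/3. Machine vertices: (173.772,74.466) → (174.048,72.874) → (169.467,70.562) → (160.029,67.530). Open path.

**Shape 2** — `<path>` open polyline, stroke `#ff0000` → cut (S890, F742). Machine vertices: (176.378,39.747) → (110.247,66.364) → (14.454,17.006) → (163.956,64.079) → (134.853,36.357). Open path.

**Shape 3** — `<path>` open polyline, stroke `#ff0000` → cut (S890, F742). Machine vertices: (43.593,52.585) → (126.445,38.624) → (74.596,24.660). Open path.

**Shape 4** — `<path>` cubic bezier, stroke `#ff0000` → cut (S890, F742). Control points (SVG): P0=(178.029,25.122), P1=(177.396,7.704), P2=(115.692,83.089), P3=(100.658,58.241); sampled at t=k/3. Machine vertices: (178.029,104.082) → (161.029,97.715) → (127.258,72.377) → (100.658,70.963). Open path.

**Shape 5** — `<polygon>` regular polygon, stroke `#ff0000` → cut (S890, F742). Machine vertices: (29.826,48.345) → (42.498,38.342) → (44.386,22.309) → (34.383,9.637) → (18.350,7.749) → (5.678,17.752) → (3.790,33.785) → (13.793,46.457) → (29.826,48.345). Closed: final G1 returns to the first vertex.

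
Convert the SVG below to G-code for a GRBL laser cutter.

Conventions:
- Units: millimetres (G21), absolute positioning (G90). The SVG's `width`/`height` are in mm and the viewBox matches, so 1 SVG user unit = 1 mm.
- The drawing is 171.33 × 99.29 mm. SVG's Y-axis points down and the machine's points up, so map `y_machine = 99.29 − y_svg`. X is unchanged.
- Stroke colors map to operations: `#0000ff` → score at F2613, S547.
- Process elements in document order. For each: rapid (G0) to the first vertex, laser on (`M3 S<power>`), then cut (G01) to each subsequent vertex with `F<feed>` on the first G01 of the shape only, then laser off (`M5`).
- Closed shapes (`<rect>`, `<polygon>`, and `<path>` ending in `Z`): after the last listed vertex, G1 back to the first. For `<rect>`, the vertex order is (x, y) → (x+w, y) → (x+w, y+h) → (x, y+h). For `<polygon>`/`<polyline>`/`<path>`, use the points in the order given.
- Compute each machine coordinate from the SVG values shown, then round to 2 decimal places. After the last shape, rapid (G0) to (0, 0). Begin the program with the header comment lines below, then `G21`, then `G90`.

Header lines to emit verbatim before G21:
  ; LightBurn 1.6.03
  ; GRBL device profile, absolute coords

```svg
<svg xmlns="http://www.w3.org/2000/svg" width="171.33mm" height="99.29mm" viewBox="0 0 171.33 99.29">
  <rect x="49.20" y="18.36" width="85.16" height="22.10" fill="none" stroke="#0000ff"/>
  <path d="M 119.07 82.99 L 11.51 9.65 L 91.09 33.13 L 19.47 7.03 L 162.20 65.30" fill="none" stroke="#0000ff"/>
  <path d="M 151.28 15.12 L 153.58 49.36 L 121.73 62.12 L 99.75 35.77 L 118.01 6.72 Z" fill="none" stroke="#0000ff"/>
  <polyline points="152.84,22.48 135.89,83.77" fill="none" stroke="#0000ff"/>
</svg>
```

; LightBurn 1.6.03
; GRBL device profile, absolute coords
G21
G90
G0 X49.20 Y80.93
M3 S547
G01 X134.36 Y80.93 F2613
G01 X134.36 Y58.83
G01 X49.20 Y58.83
G01 X49.20 Y80.93
M5
G0 X119.07 Y16.30
M3 S547
G01 X11.51 Y89.64 F2613
G01 X91.09 Y66.16
G01 X19.47 Y92.26
G01 X162.20 Y33.99
M5
G0 X151.28 Y84.17
M3 S547
G01 X153.58 Y49.93 F2613
G01 X121.73 Y37.17
G01 X99.75 Y63.52
G01 X118.01 Y92.57
G01 X151.28 Y84.17
M5
G0 X152.84 Y76.81
M3 S547
G01 X135.89 Y15.52 F2613
M5
G0 X0.00 Y0.00

viewBox `0 0 171.33 99.29` with mm width/height → 1 unit = 1 mm. Flip: y_m = 99.29 − y_svg.

**Shape 1** — `<rect>` rectangle, stroke `#0000ff` → score (S547, F2613). Machine vertices: (49.20,80.93) → (134.36,80.93) → (134.36,58.83) → (49.20,58.83) → (49.20,80.93). Closed: final G1 returns to the first vertex.

**Shape 2** — `<path>` open polyline, stroke `#0000ff` → score (S547, F2613). Machine vertices: (119.07,16.30) → (11.51,89.64) → (91.09,66.16) → (19.47,92.26) → (162.20,33.99). Open path.

**Shape 3** — `<path>` regular polygon, stroke `#0000ff` → score (S547, F2613). Machine vertices: (151.28,84.17) → (153.58,49.93) → (121.73,37.17) → (99.75,63.52) → (118.01,92.57) → (151.28,84.17). Closed: final G1 returns to the first vertex.

**Shape 4** — `<polyline>` line segment, stroke `#0000ff` → score (S547, F2613). Machine vertices: (152.84,76.81) → (135.89,15.52). Open path.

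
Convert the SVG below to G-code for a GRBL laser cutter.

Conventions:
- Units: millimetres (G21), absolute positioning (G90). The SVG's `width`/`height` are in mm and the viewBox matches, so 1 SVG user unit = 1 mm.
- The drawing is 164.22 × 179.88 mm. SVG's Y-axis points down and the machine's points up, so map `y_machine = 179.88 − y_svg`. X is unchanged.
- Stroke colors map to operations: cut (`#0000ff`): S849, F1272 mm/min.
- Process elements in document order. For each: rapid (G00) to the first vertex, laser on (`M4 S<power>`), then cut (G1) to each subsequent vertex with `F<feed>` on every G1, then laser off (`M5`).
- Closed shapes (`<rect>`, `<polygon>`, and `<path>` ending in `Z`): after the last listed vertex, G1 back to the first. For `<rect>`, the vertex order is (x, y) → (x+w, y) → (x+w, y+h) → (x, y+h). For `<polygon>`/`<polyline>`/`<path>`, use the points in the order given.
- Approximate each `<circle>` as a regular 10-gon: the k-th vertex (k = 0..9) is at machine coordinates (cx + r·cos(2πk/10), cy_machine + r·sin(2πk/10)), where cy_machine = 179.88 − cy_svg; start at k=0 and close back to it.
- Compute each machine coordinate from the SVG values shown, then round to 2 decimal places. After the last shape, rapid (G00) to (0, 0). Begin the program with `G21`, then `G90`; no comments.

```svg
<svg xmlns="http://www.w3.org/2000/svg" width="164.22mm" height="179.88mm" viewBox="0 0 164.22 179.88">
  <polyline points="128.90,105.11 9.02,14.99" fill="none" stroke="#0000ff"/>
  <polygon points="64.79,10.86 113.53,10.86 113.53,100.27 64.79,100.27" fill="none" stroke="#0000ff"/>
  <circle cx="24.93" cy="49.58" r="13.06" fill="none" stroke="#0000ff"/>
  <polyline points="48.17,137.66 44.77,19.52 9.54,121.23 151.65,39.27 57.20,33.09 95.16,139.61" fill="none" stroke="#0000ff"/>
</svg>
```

G21
G90
G00 X128.90 Y74.77
M4 S849
G1 X9.02 Y164.89 F1272
M5
G00 X64.79 Y169.02
M4 S849
G1 X113.53 Y169.02 F1272
G1 X113.53 Y79.61 F1272
G1 X64.79 Y79.61 F1272
G1 X64.79 Y169.02 F1272
M5
G00 X37.99 Y130.30
M4 S849
G1 X35.50 Y137.98 F1272
G1 X28.97 Y142.72 F1272
G1 X20.89 Y142.72 F1272
G1 X14.36 Y137.98 F1272
G1 X11.87 Y130.30 F1272
G1 X14.36 Y122.62 F1272
G1 X20.89 Y117.88 F1272
G1 X28.97 Y117.88 F1272
G1 X35.50 Y122.62 F1272
G1 X37.99 Y130.30 F1272
M5
G00 X48.17 Y42.22
M4 S849
G1 X44.77 Y160.36 F1272
G1 X9.54 Y58.65 F1272
G1 X151.65 Y140.61 F1272
G1 X57.20 Y146.79 F1272
G1 X95.16 Y40.27 F1272
M5
G00 X0.00 Y0.00

viewBox `0 0 164.22 179.88` with mm width/height → 1 unit = 1 mm. Flip: y_m = 179.88 − y_svg.

**Shape 1** — `<polyline>` line segment, stroke `#0000ff` → cut (S849, F1272). Machine vertices: (128.90,74.77) → (9.02,164.89). Open path.

**Shape 2** — `<polygon>` rectangle, stroke `#0000ff` → cut (S849, F1272). Machine vertices: (64.79,169.02) → (113.53,169.02) → (113.53,79.61) → (64.79,79.61) → (64.79,169.02). Closed: final G1 returns to the first vertex.

**Shape 3** — `<circle>` circle, stroke `#0000ff` → cut (S849, F1272). Machine vertices: (37.99,130.30) → (35.50,137.98) → (28.97,142.72) → (20.89,142.72) → (14.36,137.98) → (11.87,130.30) → (14.36,122.62) → (20.89,117.88) → (28.97,117.88) → (35.50,122.62) → (37.99,130.30). Closed: final G1 returns to the first vertex.

**Shape 4** — `<polyline>` open polyline, stroke `#0000ff` → cut (S849, F1272). Machine vertices: (48.17,42.22) → (44.77,160.36) → (9.54,58.65) → (151.65,140.61) → (57.20,146.79) → (95.16,40.27). Open path.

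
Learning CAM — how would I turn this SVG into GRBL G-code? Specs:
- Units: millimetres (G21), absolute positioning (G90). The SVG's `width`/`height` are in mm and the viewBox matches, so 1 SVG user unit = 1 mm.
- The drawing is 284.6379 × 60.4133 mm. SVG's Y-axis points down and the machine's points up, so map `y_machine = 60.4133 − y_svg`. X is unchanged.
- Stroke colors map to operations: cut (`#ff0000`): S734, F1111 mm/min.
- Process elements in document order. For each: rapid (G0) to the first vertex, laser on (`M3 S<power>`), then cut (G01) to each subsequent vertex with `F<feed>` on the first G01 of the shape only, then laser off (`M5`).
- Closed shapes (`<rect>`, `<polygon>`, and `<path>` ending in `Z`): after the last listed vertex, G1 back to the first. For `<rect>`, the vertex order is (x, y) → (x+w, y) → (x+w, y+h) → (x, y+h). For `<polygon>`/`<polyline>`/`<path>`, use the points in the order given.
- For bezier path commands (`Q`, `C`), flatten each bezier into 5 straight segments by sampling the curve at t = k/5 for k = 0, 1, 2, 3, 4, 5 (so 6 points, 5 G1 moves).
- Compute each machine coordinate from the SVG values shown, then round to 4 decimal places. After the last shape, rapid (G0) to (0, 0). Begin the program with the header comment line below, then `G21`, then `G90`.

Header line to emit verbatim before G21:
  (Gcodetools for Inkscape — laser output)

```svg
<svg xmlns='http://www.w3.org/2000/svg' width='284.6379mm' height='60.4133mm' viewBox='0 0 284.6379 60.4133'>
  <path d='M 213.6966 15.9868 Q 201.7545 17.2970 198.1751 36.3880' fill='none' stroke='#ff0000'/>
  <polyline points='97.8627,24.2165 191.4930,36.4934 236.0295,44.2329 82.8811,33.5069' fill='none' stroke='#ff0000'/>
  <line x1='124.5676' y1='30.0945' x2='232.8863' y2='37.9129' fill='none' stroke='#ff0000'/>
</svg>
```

(Gcodetools for Inkscape — laser output)
G21
G90
G0 X213.6966 Y44.4265
M3 S734
G01 X209.2543 Y43.1912 F1111
G01 X205.4810 Y40.5334
G01 X202.3767 Y36.4532
G01 X199.9414 Y30.9505
G01 X198.1751 Y24.0253
M5
G0 X97.8627 Y36.1968
M3 S734
G01 X191.4930 Y23.9199 F1111
G01 X236.0295 Y16.1804
G01 X82.8811 Y26.9064
M5
G0 X124.5676 Y30.3188
M3 S734
G01 X232.8863 Y22.5004 F1111
M5
G0 X0.0000 Y0.0000

viewBox `0 0 284.6379 60.4133` with mm width/height → 1 unit = 1 mm. Flip: y_m = 60.4133 − y_svg.

**Shape 1** — `<path>` quadratic bezier, stroke `#ff0000` → cut (S734, F1111). Control points (SVG): P0=(213.6966,15.9868), P1=(201.7545,17.2970), P2=(198.1751,36.3880); sampled at t=k/5. Machine vertices: (213.6966,44.4265) → (209.2543,43.1912) → (205.4810,40.5334) → (202.3767,36.4532) → (199.9414,30.9505) → (198.1751,24.0253). Open path.

**Shape 2** — `<polyline>` open polyline, stroke `#ff0000` → cut (S734, F1111). Machine vertices: (97.8627,36.1968) → (191.4930,23.9199) → (236.0295,16.1804) → (82.8811,26.9064). Open path.

**Shape 3** — `<line>` line segment, stroke `#ff0000` → cut (S734, F1111). Machine vertices: (124.5676,30.3188) → (232.8863,22.5004). Open path.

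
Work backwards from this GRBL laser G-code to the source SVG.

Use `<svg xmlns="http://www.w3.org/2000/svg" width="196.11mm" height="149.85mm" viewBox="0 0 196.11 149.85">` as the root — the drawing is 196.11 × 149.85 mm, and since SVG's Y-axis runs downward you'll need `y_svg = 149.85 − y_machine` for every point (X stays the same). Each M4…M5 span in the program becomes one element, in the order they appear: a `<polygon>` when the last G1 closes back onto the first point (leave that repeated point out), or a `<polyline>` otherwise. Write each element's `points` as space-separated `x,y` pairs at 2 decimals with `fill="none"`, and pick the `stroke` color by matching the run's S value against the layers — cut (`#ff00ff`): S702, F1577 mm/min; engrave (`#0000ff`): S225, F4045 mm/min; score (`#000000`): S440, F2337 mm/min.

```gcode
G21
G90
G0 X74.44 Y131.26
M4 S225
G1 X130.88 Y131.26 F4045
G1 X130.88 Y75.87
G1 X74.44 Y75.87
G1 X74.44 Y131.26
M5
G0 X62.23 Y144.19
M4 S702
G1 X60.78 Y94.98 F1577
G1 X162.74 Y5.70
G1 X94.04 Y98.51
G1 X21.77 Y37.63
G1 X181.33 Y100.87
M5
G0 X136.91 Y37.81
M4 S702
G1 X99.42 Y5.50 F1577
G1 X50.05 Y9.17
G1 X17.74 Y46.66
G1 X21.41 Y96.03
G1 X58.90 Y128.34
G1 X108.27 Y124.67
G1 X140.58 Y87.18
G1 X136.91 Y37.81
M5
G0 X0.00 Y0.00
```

Machine Y-up, SVG Y-down with viewBox height 149.85, so y_svg = 149.85 − y_machine; X carries over.

Run 1: S225 ⇒ engrave layer `#0000ff`. The run returns to its start, so emit a `<polygon>` with points (Y-flipped): 74.44,18.59 130.88,18.59 130.88,73.98 74.44,73.98.

Run 2: S702 ⇒ cut layer `#ff00ff`. The run is open, so emit a `<polyline>` with points (Y-flipped): 62.23,5.66 60.78,54.87 162.74,144.15 94.04,51.34 21.77,112.22 181.33,48.98.

Run 3: S702 ⇒ cut layer `#ff00ff`. The run returns to its start, so emit a `<polygon>` with points (Y-flipped): 136.91,112.04 99.42,144.35 50.05,140.68 17.74,103.19 21.41,53.82 58.90,21.51 108.27,25.18 140.58,62.67.

<svg xmlns="http://www.w3.org/2000/svg" width="196.11mm" height="149.85mm" viewBox="0 0 196.11 149.85">
  <polygon points="74.44,18.59 130.88,18.59 130.88,73.98 74.44,73.98" fill="none" stroke="#0000ff"/>
  <polyline points="62.23,5.66 60.78,54.87 162.74,144.15 94.04,51.34 21.77,112.22 181.33,48.98" fill="none" stroke="#ff00ff"/>
  <polygon points="136.91,112.04 99.42,144.35 50.05,140.68 17.74,103.19 21.41,53.82 58.90,21.51 108.27,25.18 140.58,62.67" fill="none" stroke="#ff00ff"/>
</svg>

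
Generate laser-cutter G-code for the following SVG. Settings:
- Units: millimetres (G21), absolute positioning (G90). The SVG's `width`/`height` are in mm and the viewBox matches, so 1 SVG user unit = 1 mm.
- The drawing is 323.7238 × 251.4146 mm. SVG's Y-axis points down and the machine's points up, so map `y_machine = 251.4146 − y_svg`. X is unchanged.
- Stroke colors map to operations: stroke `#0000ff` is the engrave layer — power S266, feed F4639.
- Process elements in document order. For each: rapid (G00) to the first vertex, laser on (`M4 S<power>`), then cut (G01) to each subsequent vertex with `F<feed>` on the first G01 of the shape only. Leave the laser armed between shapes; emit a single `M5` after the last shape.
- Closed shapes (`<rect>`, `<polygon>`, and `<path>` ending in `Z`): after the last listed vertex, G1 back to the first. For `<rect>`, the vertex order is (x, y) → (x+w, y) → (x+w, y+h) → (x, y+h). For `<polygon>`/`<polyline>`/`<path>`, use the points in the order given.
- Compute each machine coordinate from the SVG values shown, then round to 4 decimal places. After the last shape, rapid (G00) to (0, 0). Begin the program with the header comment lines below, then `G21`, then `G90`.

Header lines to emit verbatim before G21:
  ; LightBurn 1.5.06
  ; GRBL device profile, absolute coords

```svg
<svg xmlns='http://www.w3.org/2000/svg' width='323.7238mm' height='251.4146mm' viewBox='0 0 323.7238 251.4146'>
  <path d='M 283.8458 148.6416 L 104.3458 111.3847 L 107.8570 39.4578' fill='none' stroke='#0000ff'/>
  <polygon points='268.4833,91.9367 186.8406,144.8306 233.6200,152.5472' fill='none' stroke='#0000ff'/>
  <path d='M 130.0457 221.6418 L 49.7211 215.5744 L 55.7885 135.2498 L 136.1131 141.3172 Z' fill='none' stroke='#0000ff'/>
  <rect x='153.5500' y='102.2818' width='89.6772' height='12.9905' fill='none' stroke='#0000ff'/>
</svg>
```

1 u = 1 mm; y_m = 251.4146 − y.

[1] `<path>` open polyline, #0000ff→engrave S266 F4639: (283.8458,102.7730) → (104.3458,140.0299) → (107.8570,211.9568)

[2] `<polygon>` closed polygon, #0000ff→engrave S266 F4639: (268.4833,159.4779) → (186.8406,106.5840) → (233.6200,98.8674) → (268.4833,159.4779) (closed)

[3] `<path>` regular polygon, #0000ff→engrave S266 F4639: (130.0457,29.7728) → (49.7211,35.8402) → (55.7885,116.1648) → (136.1131,110.0974) → (130.0457,29.7728) (closed)

[4] `<rect>` rectangle, #0000ff→engrave S266 F4639: (153.5500,149.1328) → (243.2272,149.1328) → (243.2272,136.1423) → (153.5500,136.1423) → (153.5500,149.1328) (closed)

; LightBurn 1.5.06
; GRBL device profile, absolute coords
G21
G90
G00 X283.8458 Y102.7730
M4 S266
G01 X104.3458 Y140.0299 F4639
G01 X107.8570 Y211.9568
G00 X268.4833 Y159.4779
M4 S266
G01 X186.8406 Y106.5840 F4639
G01 X233.6200 Y98.8674
G01 X268.4833 Y159.4779
G00 X130.0457 Y29.7728
M4 S266
G01 X49.7211 Y35.8402 F4639
G01 X55.7885 Y116.1648
G01 X136.1131 Y110.0974
G01 X130.0457 Y29.7728
G00 X153.5500 Y149.1328
M4 S266
G01 X243.2272 Y149.1328 F4639
G01 X243.2272 Y136.1423
G01 X153.5500 Y136.1423
G01 X153.5500 Y149.1328
M5
G00 X0.0000 Y0.0000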